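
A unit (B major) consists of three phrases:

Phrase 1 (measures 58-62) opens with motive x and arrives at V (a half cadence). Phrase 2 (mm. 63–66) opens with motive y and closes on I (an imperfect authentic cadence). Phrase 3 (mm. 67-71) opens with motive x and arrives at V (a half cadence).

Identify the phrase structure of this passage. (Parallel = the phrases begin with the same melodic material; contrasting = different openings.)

phrase group

The final phrase closes with a half cadence, which is not stronger than the preceding imperfect authentic cadence; the 3 phrases lack an overall antecedent–consequent design and so form a phrase group.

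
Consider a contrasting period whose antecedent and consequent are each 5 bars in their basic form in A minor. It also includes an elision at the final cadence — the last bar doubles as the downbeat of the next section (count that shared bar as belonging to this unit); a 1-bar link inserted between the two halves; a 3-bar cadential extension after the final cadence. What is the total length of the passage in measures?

Basic contrasting period: 5 + 5 = 10 bars.
10 (basic form) + 1 (link) + 3 (cadential extension) = 14.
The elision shares a bar with the next section but does not change this unit's count.

14 measures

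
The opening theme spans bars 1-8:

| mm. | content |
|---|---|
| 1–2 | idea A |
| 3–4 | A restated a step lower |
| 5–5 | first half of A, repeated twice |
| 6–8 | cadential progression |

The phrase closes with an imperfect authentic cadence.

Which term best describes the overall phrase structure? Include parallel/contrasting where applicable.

sentence

Basic idea (measures 1–2) + its repetition (mm. 3–4) form the presentation; fragmentation and cadence (measures 5–8) form the continuation — the 8-bar whole is a sentence.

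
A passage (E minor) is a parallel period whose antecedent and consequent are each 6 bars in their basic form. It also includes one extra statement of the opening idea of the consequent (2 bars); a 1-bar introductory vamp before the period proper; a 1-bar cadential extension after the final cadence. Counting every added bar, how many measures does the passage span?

Basic parallel period: 6 + 6 = 12 bars.
12 (basic form) + 2 (extra statement) + 1 (introduction) + 1 (cadential extension) = 16.

16 measures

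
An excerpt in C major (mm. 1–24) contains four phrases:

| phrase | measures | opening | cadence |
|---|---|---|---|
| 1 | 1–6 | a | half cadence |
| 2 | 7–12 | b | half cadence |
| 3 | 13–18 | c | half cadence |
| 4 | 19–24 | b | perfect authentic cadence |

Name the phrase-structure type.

Four phrases in two halves: the first half (bars 1–12) ends with a half cadence, the second (bars 13–24) with a perfect authentic cadence — a large antecedent–consequent pair, i.e. a double period.
Phrase 3 begins with different material from phrase 1, making it contrasting.

contrasting double period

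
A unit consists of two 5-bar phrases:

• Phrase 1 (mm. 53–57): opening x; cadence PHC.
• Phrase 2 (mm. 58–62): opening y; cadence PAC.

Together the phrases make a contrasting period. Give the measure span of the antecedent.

measures 53–57

The phrase ending with the weaker cadence (Phrygian half cadence) is the antecedent; the one ending more conclusively (perfect authentic cadence) is the consequent. The antecedent is measures 53–57.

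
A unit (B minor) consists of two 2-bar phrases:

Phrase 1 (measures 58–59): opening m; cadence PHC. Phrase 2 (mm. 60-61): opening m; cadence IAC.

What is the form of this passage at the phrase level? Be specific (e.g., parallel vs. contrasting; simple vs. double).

Phrase 1 ends with a Phrygian half cadence (weaker) and phrase 2 with an imperfect authentic cadence (stronger): antecedent + consequent = a period.
The two phrases open with the same material (m / m), so the period is parallel.

parallel period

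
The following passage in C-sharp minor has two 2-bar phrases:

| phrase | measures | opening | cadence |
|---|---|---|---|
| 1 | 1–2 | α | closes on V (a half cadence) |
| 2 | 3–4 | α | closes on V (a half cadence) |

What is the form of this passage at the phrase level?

repeated phrase

Both phrases have the same opening (α) and the same cadence (half cadence): the second is a restatement, not a consequent, so this is a repeated phrase rather than a period.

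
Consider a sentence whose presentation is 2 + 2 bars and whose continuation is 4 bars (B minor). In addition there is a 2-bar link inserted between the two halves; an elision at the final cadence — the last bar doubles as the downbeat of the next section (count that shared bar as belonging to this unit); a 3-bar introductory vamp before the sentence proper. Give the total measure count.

Basic sentence: 2 + 2 + 4 = 8 bars.
8 (basic form) + 2 (link) + 3 (introduction) = 13.
The elision shares a bar with the next section but does not change this unit's count.

13 measures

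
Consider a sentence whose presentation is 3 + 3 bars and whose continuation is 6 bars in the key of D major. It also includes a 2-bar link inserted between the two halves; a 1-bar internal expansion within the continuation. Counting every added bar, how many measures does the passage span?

Basic sentence: 3 + 3 + 6 = 12 bars.
12 (basic form) + 2 (link) + 1 (internal expansion) = 15.

15 measures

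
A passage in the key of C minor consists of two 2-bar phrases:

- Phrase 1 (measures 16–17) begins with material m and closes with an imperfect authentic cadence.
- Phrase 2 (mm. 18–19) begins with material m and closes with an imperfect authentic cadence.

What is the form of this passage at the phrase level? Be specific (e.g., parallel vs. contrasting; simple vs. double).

repeated phrase

Both phrases have the same opening (m) and the same cadence (imperfect authentic cadence): the second is a restatement, not a consequent, so this is a repeated phrase rather than a period.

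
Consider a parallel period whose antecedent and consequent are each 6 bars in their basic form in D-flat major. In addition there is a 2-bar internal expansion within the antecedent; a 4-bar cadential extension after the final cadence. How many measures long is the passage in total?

Basic parallel period: 6 + 6 = 12 bars.
12 (basic form) + 2 (internal expansion) + 4 (cadential extension) = 18.

18 measures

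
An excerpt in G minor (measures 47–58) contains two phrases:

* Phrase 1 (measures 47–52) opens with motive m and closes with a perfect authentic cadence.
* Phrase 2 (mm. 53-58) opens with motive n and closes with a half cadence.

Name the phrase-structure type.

phrase group

The second phrase closes with a half cadence, which is not stronger than the first phrase's perfect authentic cadence; without a weak→strong cadential pair there is no antecedent–consequent relationship, so this is a phrase group rather than a period.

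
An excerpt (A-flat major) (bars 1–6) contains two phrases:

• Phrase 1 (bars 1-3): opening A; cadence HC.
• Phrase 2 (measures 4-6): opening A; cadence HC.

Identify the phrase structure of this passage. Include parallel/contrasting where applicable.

repeated phrase

Both phrases have the same opening (A) and the same cadence (half cadence): the second is a restatement, not a consequent, so this is a repeated phrase rather than a period.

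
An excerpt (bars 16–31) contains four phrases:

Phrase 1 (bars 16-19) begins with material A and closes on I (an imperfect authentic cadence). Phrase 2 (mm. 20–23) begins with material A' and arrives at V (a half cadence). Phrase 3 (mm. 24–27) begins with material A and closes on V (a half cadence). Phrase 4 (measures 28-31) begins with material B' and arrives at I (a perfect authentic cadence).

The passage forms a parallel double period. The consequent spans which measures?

measures 24–31

In a double period the four phrases pair into a large antecedent (phrases 1–2, ending half cadence) and a large consequent (phrases 3–4, ending perfect authentic cadence). The consequent spans mm. 24-31.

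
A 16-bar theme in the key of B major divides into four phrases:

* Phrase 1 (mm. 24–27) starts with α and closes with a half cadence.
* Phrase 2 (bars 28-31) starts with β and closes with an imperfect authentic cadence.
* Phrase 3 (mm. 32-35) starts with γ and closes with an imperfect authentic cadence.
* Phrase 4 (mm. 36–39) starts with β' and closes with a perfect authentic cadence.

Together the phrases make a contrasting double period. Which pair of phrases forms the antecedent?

In a double period the first pair of phrases (ending imperfect authentic cadence) is the large antecedent and the second pair (ending perfect authentic cadence) is the large consequent; the antecedent is phrases 1 and 2.

phrases 1 and 2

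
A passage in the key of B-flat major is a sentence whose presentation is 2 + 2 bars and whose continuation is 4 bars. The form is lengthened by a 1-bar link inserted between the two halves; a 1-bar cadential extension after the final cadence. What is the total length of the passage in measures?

10 measures

Basic sentence: 2 + 2 + 4 = 8 bars.
8 (basic form) + 1 (link) + 1 (cadential extension) = 10.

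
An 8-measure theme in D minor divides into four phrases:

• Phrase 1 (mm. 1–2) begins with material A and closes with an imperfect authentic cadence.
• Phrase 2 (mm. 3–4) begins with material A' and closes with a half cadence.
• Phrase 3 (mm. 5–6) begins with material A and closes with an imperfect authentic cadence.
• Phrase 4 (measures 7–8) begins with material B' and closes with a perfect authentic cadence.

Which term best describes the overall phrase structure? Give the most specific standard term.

parallel double period

Four phrases in two halves: the first half (mm. 1-4) ends with a half cadence, the second (measures 5–8) with a perfect authentic cadence — a large antecedent–consequent pair, i.e. a double period.
Phrase 3 begins with the same material as phrase 1, making it parallel.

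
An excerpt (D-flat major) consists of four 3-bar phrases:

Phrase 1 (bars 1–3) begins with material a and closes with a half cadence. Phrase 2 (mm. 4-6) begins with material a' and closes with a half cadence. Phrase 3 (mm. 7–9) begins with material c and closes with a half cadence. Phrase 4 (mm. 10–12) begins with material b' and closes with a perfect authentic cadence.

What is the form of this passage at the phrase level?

contrasting double period

Four phrases in two halves: the first half (mm. 1–6) ends with a half cadence, the second (bars 7–12) with a perfect authentic cadence — a large antecedent–consequent pair, i.e. a double period.
Phrase 3 begins with different material from phrase 1, making it contrasting.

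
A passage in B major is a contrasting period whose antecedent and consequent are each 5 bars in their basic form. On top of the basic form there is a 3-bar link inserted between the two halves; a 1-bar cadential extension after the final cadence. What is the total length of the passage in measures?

14 measures

Basic contrasting period: 5 + 5 = 10 bars.
10 (basic form) + 3 (link) + 1 (cadential extension) = 14.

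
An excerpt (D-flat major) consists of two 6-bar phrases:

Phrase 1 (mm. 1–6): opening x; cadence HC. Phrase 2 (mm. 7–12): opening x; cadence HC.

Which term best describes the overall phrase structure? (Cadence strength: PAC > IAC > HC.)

repeated phrase

Both phrases have the same opening (x) and the same cadence (half cadence): the second is a restatement, not a consequent, so this is a repeated phrase rather than a period.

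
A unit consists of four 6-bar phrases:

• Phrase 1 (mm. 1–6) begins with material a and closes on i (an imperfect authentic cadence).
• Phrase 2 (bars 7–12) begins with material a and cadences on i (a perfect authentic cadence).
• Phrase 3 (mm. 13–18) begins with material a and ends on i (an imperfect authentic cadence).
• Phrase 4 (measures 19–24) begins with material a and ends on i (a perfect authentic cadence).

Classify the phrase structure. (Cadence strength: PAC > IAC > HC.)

The cadence pattern IAC–PAC–IAC–PAC is weak–strong twice, and phrases 3–4 restate phrases 1–2: a period heard twice, not a double period (which would end weakly at phrase 2).

repeated period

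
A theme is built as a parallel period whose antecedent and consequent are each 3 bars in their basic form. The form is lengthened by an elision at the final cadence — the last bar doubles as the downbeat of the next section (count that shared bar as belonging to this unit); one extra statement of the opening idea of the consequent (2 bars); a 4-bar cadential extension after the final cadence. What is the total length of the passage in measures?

Basic parallel period: 3 + 3 = 6 bars.
6 (basic form) + 2 (extra statement) + 4 (cadential extension) = 12.
The elision shares a bar with the next section but does not change this unit's count.

12 measures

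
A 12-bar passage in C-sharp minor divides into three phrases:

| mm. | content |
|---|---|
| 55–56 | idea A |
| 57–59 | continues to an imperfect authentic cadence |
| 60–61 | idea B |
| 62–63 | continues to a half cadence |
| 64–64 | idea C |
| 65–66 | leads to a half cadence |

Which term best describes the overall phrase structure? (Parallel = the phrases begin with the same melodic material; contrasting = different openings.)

phrase group

The final phrase closes with a half cadence, which is not stronger than the preceding half cadence; the 3 phrases lack an overall antecedent–consequent design and so form a phrase group.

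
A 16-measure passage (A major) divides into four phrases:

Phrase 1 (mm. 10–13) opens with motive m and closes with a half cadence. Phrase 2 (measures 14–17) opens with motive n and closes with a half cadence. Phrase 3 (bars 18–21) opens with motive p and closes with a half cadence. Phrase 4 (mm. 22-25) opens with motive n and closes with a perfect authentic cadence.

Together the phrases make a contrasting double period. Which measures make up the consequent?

measures 18–25

In a double period the first pair of phrases (ending half cadence) is the large antecedent and the second pair (ending perfect authentic cadence) is the large consequent; the consequent is measures 18–25.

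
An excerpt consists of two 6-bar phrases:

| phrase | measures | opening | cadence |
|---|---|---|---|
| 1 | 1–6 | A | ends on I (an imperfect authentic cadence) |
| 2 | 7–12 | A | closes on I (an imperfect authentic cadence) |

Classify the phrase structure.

Both phrases have the same opening (A) and the same cadence (imperfect authentic cadence): the second is a restatement, not a consequent, so this is a repeated phrase rather than a period.

repeated phrase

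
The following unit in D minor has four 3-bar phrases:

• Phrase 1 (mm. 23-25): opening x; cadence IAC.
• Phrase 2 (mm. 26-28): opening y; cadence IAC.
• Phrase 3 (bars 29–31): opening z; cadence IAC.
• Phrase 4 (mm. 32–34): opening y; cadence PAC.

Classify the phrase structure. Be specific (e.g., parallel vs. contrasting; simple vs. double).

contrasting double period

Four phrases in two halves: the first half (mm. 23–28) ends with an imperfect authentic cadence, the second (measures 29-34) with a perfect authentic cadence — a large antecedent–consequent pair, i.e. a double period.
Phrase 3 begins with different material from phrase 1, making it contrasting.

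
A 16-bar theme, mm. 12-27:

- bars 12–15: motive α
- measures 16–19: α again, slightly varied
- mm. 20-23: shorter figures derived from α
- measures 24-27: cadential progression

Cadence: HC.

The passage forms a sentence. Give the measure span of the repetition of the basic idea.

The presentation of a sentence is the basic idea (mm. 12-15) plus its repetition (measures 16–19); the repetition of the basic idea is therefore mm. 16-19.

measures 16–19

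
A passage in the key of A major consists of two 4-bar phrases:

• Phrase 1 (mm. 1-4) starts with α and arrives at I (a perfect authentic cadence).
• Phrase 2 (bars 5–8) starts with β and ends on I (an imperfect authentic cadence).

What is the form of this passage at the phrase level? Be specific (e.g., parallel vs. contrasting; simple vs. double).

The second phrase closes with an imperfect authentic cadence, which is not stronger than the first phrase's perfect authentic cadence; without a weak→strong cadential pair there is no antecedent–consequent relationship, so this is a phrase group rather than a period.

phrase group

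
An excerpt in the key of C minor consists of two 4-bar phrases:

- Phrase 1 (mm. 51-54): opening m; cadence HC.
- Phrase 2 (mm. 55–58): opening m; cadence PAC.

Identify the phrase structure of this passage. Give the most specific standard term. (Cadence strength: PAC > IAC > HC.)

Phrase 1 ends with a half cadence (weaker) and phrase 2 with a perfect authentic cadence (stronger): antecedent + consequent = a period.
The two phrases open with the same material (m / m), so the period is parallel.

parallel period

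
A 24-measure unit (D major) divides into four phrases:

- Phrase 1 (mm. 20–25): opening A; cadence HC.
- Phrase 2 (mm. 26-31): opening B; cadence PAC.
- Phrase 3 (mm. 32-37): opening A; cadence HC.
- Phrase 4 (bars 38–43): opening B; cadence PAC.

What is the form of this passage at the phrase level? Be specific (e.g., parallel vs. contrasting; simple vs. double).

repeated period

The cadence pattern HC–PAC–HC–PAC is weak–strong twice, and phrases 3–4 restate phrases 1–2: a period heard twice, not a double period (which would end weakly at phrase 2).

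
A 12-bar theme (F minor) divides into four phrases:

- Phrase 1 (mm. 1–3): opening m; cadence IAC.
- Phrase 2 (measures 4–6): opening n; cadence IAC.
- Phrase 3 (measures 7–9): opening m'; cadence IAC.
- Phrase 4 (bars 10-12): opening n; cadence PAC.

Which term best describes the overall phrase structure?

parallel double period

Four phrases in two halves: the first half (measures 1-6) ends with an imperfect authentic cadence, the second (mm. 7–12) with a perfect authentic cadence — a large antecedent–consequent pair, i.e. a double period.
Phrase 3 begins with the same material as phrase 1, making it parallel.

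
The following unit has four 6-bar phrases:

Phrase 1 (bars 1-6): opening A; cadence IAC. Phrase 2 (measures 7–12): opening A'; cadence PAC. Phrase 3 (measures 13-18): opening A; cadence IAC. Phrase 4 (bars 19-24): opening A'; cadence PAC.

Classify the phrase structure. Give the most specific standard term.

repeated period

The cadence pattern IAC–PAC–IAC–PAC is weak–strong twice, and phrases 3–4 restate phrases 1–2: a period heard twice, not a double period (which would end weakly at phrase 2).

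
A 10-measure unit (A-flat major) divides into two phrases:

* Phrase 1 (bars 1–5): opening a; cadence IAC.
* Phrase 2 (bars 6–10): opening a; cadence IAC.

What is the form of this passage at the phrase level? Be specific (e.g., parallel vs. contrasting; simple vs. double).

repeated phrase

Both phrases have the same opening (a) and the same cadence (imperfect authentic cadence): the second is a restatement, not a consequent, so this is a repeated phrase rather than a period.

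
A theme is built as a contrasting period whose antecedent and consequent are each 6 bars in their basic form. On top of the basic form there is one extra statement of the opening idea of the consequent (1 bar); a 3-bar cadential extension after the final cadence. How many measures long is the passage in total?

Basic contrasting period: 6 + 6 = 12 bars.
12 (basic form) + 1 (extra statement) + 3 (cadential extension) = 16.

16 measures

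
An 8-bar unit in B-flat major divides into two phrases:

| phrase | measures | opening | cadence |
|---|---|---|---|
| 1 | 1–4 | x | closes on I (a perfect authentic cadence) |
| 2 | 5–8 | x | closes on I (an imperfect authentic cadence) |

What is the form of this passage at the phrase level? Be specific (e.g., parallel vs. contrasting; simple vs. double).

The second phrase closes with an imperfect authentic cadence, which is not stronger than the first phrase's perfect authentic cadence; without a weak→strong cadential pair there is no antecedent–consequent relationship, so this is a phrase group rather than a period.

phrase group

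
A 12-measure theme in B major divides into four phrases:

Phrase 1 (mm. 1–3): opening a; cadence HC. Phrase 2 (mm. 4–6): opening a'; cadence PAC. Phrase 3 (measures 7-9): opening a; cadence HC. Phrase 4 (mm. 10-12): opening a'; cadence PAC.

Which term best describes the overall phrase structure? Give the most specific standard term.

repeated period

The cadence pattern HC–PAC–HC–PAC is weak–strong twice, and phrases 3–4 restate phrases 1–2: a period heard twice, not a double period (which would end weakly at phrase 2).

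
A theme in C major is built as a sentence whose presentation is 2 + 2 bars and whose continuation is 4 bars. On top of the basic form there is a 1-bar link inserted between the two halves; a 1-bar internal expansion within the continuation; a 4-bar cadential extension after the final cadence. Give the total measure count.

Basic sentence: 2 + 2 + 4 = 8 bars.
8 (basic form) + 1 (link) + 1 (internal expansion) + 4 (cadential extension) = 14.

14 measures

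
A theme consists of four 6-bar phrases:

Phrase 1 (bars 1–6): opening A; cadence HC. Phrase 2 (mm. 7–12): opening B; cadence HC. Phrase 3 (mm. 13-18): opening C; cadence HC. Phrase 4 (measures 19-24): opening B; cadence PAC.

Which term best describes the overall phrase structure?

Four phrases in two halves: the first half (mm. 1–12) ends with a half cadence, the second (mm. 13–24) with a perfect authentic cadence — a large antecedent–consequent pair, i.e. a double period.
Phrase 3 begins with different material from phrase 1, making it contrasting.

contrasting double period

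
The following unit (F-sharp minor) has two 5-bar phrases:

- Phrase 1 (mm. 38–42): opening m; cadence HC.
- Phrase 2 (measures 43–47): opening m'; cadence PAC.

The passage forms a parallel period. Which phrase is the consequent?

phrase 2

The phrase ending with the weaker cadence (half cadence) is the antecedent; the one ending more conclusively (perfect authentic cadence) is the consequent. The consequent is phrase 2.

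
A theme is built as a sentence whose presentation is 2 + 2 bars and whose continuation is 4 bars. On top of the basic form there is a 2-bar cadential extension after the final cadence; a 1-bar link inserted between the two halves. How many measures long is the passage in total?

11 measures

Basic sentence: 2 + 2 + 4 = 8 bars.
8 (basic form) + 2 (cadential extension) + 1 (link) = 11.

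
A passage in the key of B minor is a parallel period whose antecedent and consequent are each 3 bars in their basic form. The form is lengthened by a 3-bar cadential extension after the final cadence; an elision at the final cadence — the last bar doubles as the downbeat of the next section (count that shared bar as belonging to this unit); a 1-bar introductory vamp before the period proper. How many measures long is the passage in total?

Basic parallel period: 3 + 3 = 6 bars.
6 (basic form) + 3 (cadential extension) + 1 (introduction) = 10.
The elision shares a bar with the next section but does not change this unit's count.

10 measures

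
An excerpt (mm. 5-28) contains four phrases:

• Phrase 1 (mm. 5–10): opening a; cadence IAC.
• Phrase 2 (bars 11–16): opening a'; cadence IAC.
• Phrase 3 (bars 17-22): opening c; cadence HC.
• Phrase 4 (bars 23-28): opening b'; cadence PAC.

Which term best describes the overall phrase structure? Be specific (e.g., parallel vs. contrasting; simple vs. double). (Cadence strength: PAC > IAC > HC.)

contrasting double period

Four phrases in two halves: the first half (mm. 5-16) ends with an imperfect authentic cadence, the second (measures 17–28) with a perfect authentic cadence — a large antecedent–consequent pair, i.e. a double period.
Phrase 3 begins with different material from phrase 1, making it contrasting.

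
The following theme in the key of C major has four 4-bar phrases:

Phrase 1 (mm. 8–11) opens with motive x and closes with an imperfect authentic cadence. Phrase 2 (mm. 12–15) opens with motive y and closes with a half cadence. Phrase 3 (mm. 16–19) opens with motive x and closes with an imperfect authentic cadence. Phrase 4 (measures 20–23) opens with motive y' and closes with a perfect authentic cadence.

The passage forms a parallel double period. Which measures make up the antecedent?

measures 8–15

In a double period the first pair of phrases (ending half cadence) is the large antecedent and the second pair (ending perfect authentic cadence) is the large consequent; the antecedent is measures 8–15.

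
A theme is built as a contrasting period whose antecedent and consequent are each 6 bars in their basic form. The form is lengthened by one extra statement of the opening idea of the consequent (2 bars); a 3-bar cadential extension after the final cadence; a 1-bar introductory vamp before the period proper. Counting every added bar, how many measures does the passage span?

Basic contrasting period: 6 + 6 = 12 bars.
12 (basic form) + 2 (extra statement) + 3 (cadential extension) + 1 (introduction) = 18.

18 measures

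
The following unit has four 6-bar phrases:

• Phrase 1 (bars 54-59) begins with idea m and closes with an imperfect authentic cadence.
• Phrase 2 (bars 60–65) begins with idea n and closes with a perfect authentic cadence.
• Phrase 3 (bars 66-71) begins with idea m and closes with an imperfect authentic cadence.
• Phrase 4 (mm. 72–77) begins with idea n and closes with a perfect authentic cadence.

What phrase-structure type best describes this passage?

The cadence pattern IAC–PAC–IAC–PAC is weak–strong twice, and phrases 3–4 restate phrases 1–2: a period heard twice, not a double period (which would end weakly at phrase 2).

repeated period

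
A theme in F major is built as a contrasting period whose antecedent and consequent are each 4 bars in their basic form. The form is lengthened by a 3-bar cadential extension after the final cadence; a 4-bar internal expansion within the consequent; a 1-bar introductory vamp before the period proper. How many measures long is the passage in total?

16 measures

Basic contrasting period: 4 + 4 = 8 bars.
8 (basic form) + 3 (cadential extension) + 4 (internal expansion) + 1 (introduction) = 16.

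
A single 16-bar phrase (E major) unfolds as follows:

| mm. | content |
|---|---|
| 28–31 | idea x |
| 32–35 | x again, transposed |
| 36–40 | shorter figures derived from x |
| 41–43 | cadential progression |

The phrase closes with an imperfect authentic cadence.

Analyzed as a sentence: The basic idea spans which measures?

measures 28–31

The presentation of a sentence is the basic idea (measures 28-31) plus its repetition (mm. 32–35); the basic idea is therefore mm. 28–31.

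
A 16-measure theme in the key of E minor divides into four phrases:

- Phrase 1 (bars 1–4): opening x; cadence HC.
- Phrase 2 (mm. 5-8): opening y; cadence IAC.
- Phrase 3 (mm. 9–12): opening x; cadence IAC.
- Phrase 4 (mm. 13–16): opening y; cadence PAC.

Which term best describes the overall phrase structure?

Four phrases in two halves: the first half (bars 1–8) ends with an imperfect authentic cadence, the second (measures 9–16) with a perfect authentic cadence — a large antecedent–consequent pair, i.e. a double period.
Phrase 3 begins with the same material as phrase 1, making it parallel.

parallel double period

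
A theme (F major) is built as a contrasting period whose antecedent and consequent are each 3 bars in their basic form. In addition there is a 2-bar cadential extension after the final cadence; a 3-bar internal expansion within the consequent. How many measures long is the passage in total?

Basic contrasting period: 3 + 3 = 6 bars.
6 (basic form) + 2 (cadential extension) + 3 (internal expansion) = 11.

11 measures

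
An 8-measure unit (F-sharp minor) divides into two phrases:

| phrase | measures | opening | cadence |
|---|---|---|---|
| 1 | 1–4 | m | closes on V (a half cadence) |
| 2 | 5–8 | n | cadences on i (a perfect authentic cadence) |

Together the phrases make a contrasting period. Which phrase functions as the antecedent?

The phrase ending with the weaker cadence (half cadence) is the antecedent; the one ending more conclusively (perfect authentic cadence) is the consequent. The antecedent is phrase 1.

phrase 1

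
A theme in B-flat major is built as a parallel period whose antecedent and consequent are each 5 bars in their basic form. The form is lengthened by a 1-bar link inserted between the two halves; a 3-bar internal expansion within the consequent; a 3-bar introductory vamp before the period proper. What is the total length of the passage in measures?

Basic parallel period: 5 + 5 = 10 bars.
10 (basic form) + 1 (link) + 3 (internal expansion) + 3 (introduction) = 17.

17 measures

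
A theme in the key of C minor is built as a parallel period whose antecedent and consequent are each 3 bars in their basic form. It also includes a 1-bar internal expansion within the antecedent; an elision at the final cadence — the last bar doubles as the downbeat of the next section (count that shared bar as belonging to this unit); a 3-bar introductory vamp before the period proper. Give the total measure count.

10 measures

Basic parallel period: 3 + 3 = 6 bars.
6 (basic form) + 1 (internal expansion) + 3 (introduction) = 10.
The elision shares a bar with the next section but does not change this unit's count.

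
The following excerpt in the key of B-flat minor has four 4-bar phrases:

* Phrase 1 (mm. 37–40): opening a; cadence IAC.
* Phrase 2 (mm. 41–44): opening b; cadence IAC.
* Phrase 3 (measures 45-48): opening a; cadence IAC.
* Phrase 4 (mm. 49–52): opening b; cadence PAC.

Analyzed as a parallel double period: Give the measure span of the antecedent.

In a double period the four phrases pair into a large antecedent (phrases 1–2, ending imperfect authentic cadence) and a large consequent (phrases 3–4, ending perfect authentic cadence). The antecedent spans mm. 37–44.

measures 37–44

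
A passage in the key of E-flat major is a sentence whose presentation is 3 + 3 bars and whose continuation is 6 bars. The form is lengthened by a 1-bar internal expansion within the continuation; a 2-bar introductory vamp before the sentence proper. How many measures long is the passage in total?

Basic sentence: 3 + 3 + 6 = 12 bars.
12 (basic form) + 1 (internal expansion) + 2 (introduction) = 15.

15 measures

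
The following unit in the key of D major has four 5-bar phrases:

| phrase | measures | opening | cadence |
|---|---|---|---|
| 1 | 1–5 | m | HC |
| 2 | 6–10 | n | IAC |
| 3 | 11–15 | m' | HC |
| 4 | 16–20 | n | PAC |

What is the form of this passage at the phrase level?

parallel double period

Four phrases in two halves: the first half (bars 1-10) ends with an imperfect authentic cadence, the second (measures 11-20) with a perfect authentic cadence — a large antecedent–consequent pair, i.e. a double period.
Phrase 3 begins with the same material as phrase 1, making it parallel.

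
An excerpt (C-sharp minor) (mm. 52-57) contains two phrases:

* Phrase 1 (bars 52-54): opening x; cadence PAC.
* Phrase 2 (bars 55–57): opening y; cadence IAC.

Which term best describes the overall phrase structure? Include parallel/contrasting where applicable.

phrase group

The second phrase closes with an imperfect authentic cadence, which is not stronger than the first phrase's perfect authentic cadence; without a weak→strong cadential pair there is no antecedent–consequent relationship, so this is a phrase group rather than a period.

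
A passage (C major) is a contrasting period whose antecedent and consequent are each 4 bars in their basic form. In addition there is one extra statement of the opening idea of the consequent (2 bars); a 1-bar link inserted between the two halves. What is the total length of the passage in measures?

11 measures

Basic contrasting period: 4 + 4 = 8 bars.
8 (basic form) + 2 (extra statement) + 1 (link) = 11.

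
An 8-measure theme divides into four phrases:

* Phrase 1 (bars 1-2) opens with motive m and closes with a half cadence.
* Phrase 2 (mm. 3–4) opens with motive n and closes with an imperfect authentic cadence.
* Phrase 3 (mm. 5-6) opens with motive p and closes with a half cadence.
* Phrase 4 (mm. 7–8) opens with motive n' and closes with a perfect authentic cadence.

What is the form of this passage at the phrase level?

Four phrases in two halves: the first half (measures 1–4) ends with an imperfect authentic cadence, the second (measures 5–8) with a perfect authentic cadence — a large antecedent–consequent pair, i.e. a double period.
Phrase 3 begins with different material from phrase 1, making it contrasting.

contrasting double period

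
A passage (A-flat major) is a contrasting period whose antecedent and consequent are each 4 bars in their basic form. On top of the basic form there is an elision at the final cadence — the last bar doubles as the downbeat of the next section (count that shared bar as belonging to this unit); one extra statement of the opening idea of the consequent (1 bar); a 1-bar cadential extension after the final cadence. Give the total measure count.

10 measures

Basic contrasting period: 4 + 4 = 8 bars.
8 (basic form) + 1 (extra statement) + 1 (cadential extension) = 10.
The elision shares a bar with the next section but does not change this unit's count.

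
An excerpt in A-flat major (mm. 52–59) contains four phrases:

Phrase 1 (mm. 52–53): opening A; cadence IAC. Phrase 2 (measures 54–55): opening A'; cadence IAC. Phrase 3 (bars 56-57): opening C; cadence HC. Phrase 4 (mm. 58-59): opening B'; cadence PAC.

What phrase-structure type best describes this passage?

Four phrases in two halves: the first half (mm. 52–55) ends with an imperfect authentic cadence, the second (bars 56–59) with a perfect authentic cadence — a large antecedent–consequent pair, i.e. a double period.
Phrase 3 begins with different material from phrase 1, making it contrasting.

contrasting double period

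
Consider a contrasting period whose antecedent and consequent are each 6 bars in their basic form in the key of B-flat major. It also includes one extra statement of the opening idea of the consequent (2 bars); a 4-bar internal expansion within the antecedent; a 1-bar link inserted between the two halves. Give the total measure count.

Basic contrasting period: 6 + 6 = 12 bars.
12 (basic form) + 2 (extra statement) + 4 (internal expansion) + 1 (link) = 19.

19 measures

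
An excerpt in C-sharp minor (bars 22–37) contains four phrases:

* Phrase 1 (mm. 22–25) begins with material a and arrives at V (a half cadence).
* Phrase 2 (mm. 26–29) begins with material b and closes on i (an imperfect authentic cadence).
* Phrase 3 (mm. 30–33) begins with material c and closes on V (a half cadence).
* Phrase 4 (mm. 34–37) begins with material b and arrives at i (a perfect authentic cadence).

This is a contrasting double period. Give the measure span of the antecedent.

In a double period the first pair of phrases (ending imperfect authentic cadence) is the large antecedent and the second pair (ending perfect authentic cadence) is the large consequent; the antecedent is measures 22–29.

measures 22–29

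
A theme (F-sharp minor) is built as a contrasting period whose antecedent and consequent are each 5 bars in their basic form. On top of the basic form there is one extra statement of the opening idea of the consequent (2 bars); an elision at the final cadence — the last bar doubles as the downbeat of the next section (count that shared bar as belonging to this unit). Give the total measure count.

Basic contrasting period: 5 + 5 = 10 bars.
10 (basic form) + 2 (extra statement) = 12.
The elision shares a bar with the next section but does not change this unit's count.

12 measures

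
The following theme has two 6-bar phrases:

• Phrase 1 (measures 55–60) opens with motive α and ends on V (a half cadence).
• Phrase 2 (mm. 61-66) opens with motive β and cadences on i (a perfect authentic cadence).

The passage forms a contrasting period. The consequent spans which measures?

The antecedent is the phrase ending with the weaker cadence (half cadence, phrase 1) and the consequent the one ending more conclusively (perfect authentic cadence, phrase 2); the consequent is mm. 61-66.

measures 61–66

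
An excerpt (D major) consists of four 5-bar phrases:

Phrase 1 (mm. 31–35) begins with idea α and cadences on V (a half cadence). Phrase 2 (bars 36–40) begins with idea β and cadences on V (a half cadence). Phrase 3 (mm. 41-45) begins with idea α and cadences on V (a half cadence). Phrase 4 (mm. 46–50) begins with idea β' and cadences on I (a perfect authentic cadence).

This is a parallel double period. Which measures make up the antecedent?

measures 31–40

In a double period the first pair of phrases (ending half cadence) is the large antecedent and the second pair (ending perfect authentic cadence) is the large consequent; the antecedent is measures 31–40.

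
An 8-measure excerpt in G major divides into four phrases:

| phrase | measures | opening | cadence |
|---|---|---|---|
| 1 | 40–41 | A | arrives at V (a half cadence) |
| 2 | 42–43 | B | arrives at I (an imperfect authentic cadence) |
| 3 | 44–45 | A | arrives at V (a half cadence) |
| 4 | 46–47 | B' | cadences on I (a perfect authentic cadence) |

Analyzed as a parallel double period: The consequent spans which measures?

measures 44–47

In a double period the four phrases pair into a large antecedent (phrases 1–2, ending imperfect authentic cadence) and a large consequent (phrases 3–4, ending perfect authentic cadence). The consequent spans mm. 44–47.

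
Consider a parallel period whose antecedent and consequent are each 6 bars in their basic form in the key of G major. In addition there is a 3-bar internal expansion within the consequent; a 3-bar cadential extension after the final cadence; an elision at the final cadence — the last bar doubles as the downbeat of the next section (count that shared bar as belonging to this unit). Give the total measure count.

18 measures

Basic parallel period: 6 + 6 = 12 bars.
12 (basic form) + 3 (internal expansion) + 3 (cadential extension) = 18.
The elision shares a bar with the next section but does not change this unit's count.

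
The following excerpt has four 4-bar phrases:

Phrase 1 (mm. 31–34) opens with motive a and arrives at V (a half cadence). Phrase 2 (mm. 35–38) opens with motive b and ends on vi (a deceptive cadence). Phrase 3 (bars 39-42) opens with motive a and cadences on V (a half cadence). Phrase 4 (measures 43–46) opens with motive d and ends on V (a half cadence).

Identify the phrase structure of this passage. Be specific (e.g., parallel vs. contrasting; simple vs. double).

Phrase 4 ends with a half cadence, no stronger than phrase 2's deceptive cadence, so the four phrases do not form a double period; nor do phrases 3–4 duplicate 1–2, so it is not a repeated period. With no phrase reaching a conclusive cadence, the passage is a phrase group.

phrase group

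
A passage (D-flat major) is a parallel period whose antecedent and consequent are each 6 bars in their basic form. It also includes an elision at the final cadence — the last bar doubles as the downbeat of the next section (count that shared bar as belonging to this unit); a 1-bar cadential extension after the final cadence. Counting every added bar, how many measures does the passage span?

13 measures

Basic parallel period: 6 + 6 = 12 bars.
12 (basic form) + 1 (cadential extension) = 13.
The elision shares a bar with the next section but does not change this unit's count.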